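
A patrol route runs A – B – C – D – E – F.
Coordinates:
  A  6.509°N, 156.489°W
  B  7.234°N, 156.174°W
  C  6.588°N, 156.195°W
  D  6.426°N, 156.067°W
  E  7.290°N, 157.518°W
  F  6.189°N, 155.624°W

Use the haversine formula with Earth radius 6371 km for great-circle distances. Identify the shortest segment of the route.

C–D

Leg distances:
A→B: 87.8 km
B→C: 71.9 km
C→D: 22.9 km
D→E: 186.8 km
E→F: 242.3 km
The shortest leg is C–D at 22.9 km.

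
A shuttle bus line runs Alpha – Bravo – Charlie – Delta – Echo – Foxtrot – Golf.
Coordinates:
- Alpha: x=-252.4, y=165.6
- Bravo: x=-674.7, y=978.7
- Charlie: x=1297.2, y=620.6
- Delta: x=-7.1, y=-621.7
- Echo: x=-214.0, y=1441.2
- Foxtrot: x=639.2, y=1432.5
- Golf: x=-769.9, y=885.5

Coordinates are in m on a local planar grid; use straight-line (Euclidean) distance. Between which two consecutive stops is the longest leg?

Delta–Echo

Leg distances:
Alpha→Bravo: 916.2 m
Bravo→Charlie: 2004.2 m
Charlie→Delta: 1801.3 m
Delta→Echo: 2073.2 m
Echo→Foxtrot: 853.2 m
Foxtrot→Golf: 1511.5 m
The longest leg is Delta–Echo at 2073.2 m.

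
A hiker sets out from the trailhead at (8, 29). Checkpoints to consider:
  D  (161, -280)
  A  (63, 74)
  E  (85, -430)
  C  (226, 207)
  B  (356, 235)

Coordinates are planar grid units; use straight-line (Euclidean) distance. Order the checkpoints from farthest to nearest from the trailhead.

E, B, D, C, A

Distances from the trailhead:
E (85, -430): 465.4
B (356, 235): 404.4
D (161, -280): 344.8
C (226, 207): 281.4
A (63, 74): 71.1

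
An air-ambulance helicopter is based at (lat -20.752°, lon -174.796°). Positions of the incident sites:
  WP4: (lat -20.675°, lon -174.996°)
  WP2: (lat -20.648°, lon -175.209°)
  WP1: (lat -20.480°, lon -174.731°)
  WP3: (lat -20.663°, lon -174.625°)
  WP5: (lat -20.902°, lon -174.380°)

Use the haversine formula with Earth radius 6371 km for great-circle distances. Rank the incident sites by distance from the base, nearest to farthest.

Computing each great-circle distance from (lat -20.752°, lon -174.796°):
WP3 (lat -20.663°, lon -174.625°): 20.4 km
WP4 (lat -20.675°, lon -174.996°): 22.5 km
WP1 (lat -20.480°, lon -174.731°): 31.0 km
WP2 (lat -20.648°, lon -175.209°): 44.5 km
WP5 (lat -20.902°, lon -174.380°): 46.3 km

WP3, WP4, WP1, WP2, WP5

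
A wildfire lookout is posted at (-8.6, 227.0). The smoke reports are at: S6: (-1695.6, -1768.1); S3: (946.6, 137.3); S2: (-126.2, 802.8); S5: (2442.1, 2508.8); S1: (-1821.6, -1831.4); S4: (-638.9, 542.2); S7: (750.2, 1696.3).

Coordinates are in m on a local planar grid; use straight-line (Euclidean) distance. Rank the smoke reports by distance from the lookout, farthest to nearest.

S5, S1, S6, S7, S3, S4, S2

Computing each straight-line distance from (-8.6, 227.0):
S5 (2442.1, 2508.8): 3348.5 m
S1 (-1821.6, -1831.4): 2743.0 m
S6 (-1695.6, -1768.1): 2612.7 m
S7 (750.2, 1696.3): 1653.7 m
S3 (946.6, 137.3): 959.4 m
S4 (-638.9, 542.2): 704.7 m
S2 (-126.2, 802.8): 587.7 m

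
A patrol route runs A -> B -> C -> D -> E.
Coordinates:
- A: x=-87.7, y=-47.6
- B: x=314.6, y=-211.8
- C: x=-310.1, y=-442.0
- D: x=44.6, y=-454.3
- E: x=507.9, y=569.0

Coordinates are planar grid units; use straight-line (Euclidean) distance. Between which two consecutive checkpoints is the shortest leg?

C–D

Leg distances:
A→B: 434.5
B→C: 665.8
C→D: 354.9
D→E: 1123.3
The shortest leg is C–D at 354.9.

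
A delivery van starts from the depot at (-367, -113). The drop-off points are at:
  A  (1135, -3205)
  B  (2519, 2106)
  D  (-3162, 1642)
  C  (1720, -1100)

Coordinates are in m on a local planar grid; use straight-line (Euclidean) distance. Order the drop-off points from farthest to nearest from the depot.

B, A, D, C

Distances from the depot:
B (2519, 2106): 3640.5 m
A (1135, -3205): 3437.5 m
D (-3162, 1642): 3300.3 m
C (1720, -1100): 2308.6 m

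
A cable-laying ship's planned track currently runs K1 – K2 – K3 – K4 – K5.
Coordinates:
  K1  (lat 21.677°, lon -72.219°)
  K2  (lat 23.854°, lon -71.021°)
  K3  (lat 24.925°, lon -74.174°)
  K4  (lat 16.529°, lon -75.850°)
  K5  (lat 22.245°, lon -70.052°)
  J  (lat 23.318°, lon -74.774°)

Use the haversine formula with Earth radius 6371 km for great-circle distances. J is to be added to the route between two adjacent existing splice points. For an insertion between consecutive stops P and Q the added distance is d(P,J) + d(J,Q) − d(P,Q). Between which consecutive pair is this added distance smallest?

Added distance for inserting J between each consecutive pair:
K1–K2: 435.3 km
K2–K3: 235.1 km
K3–K4: 2.3 km
K4–K5: 382.4 km
Smallest added distance is 2.3 km, inserting between K3 and K4.

between K3 and K4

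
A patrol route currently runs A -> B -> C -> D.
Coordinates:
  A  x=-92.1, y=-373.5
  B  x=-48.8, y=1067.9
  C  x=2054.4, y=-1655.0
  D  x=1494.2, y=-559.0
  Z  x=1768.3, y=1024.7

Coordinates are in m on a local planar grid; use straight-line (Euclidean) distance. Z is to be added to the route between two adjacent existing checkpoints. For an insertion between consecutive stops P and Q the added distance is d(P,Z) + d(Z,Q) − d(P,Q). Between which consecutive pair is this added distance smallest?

Added distance for inserting Z between each consecutive pair:
A–B: 2702.8 m
B–C: 1072.0 m
C–D: 3071.3 m
Smallest added distance is 1072.0 m, inserting between B and C.

between B and C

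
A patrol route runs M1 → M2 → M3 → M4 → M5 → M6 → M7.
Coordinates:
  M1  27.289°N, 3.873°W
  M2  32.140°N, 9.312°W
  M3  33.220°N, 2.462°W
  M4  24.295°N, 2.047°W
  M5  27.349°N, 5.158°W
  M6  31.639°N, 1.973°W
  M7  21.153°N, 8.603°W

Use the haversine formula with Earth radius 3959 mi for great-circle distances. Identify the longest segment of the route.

M6–M7

Leg distances:
M1→M2: 467.7 mi
M2→M3: 405.2 mi
M3→M4: 617.2 mi
M4→M5: 286.3 mi
M5→M6: 352.9 mi
M6→M7: 832.2 mi
The longest leg is M6–M7 at 832.2 mi.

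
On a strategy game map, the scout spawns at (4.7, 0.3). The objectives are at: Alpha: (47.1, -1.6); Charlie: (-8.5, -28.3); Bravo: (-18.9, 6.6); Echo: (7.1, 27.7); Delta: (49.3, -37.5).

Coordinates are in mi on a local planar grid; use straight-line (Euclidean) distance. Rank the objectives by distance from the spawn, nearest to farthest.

Bravo, Echo, Charlie, Alpha, Delta

Computing each straight-line distance from (4.7, 0.3):
Bravo (-18.9, 6.6): 24.4 mi
Echo (7.1, 27.7): 27.5 mi
Charlie (-8.5, -28.3): 31.5 mi
Alpha (47.1, -1.6): 42.4 mi
Delta (49.3, -37.5): 58.5 mi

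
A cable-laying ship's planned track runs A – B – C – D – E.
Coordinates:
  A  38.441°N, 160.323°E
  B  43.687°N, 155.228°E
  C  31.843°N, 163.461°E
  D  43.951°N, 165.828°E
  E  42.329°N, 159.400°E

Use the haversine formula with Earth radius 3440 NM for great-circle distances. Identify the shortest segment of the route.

D–E

Leg distances:
A→B: 390.2 NM
B→C: 810.4 NM
C→D: 735.5 NM
D→E: 297.9 NM
The shortest leg is D–E at 297.9 NM.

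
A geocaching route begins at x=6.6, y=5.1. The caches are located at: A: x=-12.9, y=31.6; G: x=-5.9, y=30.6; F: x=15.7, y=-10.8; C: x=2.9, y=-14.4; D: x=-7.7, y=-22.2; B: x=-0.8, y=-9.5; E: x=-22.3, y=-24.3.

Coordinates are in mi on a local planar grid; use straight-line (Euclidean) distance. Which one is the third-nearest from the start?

Distances from the start (x=6.6, y=5.1):
B: 16.4 mi
F: 18.3 mi
C: 19.8 mi
G: 28.4 mi
D: 30.8 mi
A: 32.9 mi
E: 41.2 mi
The third-nearest is C at 19.8 mi.

C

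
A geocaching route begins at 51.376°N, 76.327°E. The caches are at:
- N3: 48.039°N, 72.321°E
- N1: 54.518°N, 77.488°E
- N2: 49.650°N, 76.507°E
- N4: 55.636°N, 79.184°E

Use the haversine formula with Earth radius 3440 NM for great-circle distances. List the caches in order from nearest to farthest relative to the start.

N2, N1, N3, N4

Computing each great-circle distance from 51.376°N, 76.327°E:
N2 49.650°N, 76.507°E: 103.9 NM
N1 54.518°N, 77.488°E: 193.3 NM
N3 48.039°N, 72.321°E: 253.6 NM
N4 55.636°N, 79.184°E: 275.3 NM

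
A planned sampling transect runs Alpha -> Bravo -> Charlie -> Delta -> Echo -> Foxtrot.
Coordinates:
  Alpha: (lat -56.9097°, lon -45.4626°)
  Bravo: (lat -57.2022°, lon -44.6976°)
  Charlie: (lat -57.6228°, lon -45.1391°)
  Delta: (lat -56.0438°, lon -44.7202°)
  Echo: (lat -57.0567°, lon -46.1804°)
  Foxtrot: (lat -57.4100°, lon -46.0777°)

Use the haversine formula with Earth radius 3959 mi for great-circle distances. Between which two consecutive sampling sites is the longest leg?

Charlie–Delta

Leg distances:
Alpha→Bravo: 35.1 mi
Bravo→Charlie: 33.4 mi
Charlie→Delta: 110.2 mi
Delta→Echo: 89.4 mi
Echo→Foxtrot: 24.7 mi
The longest leg is Charlie–Delta at 110.2 mi.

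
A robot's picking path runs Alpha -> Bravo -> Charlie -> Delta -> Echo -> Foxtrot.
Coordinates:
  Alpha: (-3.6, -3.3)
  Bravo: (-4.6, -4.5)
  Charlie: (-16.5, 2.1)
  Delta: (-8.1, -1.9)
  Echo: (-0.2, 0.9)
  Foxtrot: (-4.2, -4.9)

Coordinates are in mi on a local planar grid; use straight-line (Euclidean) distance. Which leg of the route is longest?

Bravo–Charlie

Leg distances:
Alpha→Bravo: 1.6 mi
Bravo→Charlie: 13.6 mi
Charlie→Delta: 9.3 mi
Delta→Echo: 8.4 mi
Echo→Foxtrot: 7.0 mi
The longest leg is Bravo–Charlie at 13.6 mi.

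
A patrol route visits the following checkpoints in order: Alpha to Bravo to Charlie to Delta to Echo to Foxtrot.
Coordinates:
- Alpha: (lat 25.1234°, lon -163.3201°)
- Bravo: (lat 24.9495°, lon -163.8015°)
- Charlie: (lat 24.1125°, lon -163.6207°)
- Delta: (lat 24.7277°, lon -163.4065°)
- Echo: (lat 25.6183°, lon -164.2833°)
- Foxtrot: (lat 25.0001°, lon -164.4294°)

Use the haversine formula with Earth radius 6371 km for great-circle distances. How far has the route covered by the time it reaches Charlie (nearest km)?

147 km

Leg distances:
Alpha→Bravo: 52.2 km  (cumulative 52.2 km)
Bravo→Charlie: 94.9 km  (cumulative 147.1 km)
Cumulative distance at Charlie ≈ 147 km.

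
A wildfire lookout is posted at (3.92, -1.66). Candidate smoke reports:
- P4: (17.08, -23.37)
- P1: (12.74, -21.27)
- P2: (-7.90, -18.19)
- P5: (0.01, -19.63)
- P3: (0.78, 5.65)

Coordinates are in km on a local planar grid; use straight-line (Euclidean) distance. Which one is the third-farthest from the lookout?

Distances from the lookout ((3.92, -1.66)):
P4: 25.4 km
P1: 21.5 km
P2: 20.3 km
P5: 18.4 km
P3: 8.0 km
The third-farthest is P2 at 20.3 km.

P2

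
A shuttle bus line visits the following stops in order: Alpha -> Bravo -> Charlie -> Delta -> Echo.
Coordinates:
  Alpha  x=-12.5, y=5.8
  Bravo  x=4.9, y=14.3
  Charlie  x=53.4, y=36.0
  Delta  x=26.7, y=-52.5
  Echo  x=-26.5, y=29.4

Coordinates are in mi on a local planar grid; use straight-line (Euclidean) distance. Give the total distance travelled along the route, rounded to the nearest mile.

263 mi

Leg distances:
Alpha→Bravo: 19.4 mi  (cumulative 19.4 mi)
Bravo→Charlie: 53.1 mi  (cumulative 72.5 mi)
Charlie→Delta: 92.4 mi  (cumulative 164.9 mi)
Delta→Echo: 97.7 mi  (cumulative 262.6 mi)
Total route length ≈ 263 mi.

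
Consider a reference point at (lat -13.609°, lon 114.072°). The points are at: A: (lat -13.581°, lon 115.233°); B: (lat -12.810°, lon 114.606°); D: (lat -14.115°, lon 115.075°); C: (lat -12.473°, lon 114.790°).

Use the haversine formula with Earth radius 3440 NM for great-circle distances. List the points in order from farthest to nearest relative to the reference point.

Computing each great-circle distance from (lat -13.609°, lon 114.072°):
C (lat -12.473°, lon 114.790°): 80.1 NM
A (lat -13.581°, lon 115.233°): 67.8 NM
D (lat -14.115°, lon 115.075°): 65.9 NM
B (lat -12.810°, lon 114.606°): 57.2 NM

C, A, D, B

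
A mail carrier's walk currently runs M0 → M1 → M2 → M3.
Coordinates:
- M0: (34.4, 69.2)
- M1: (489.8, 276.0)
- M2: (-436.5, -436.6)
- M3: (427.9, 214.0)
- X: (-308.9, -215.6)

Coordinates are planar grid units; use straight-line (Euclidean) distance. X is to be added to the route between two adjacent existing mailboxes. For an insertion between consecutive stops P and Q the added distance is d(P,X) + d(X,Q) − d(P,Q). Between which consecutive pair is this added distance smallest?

between M1 and M2

Added distance for inserting X between each consecutive pair:
M0–M1: 883.8
M1–M2: 24.4
M2–M3: 26.2
Smallest added distance is 24.4, inserting between M1 and M2.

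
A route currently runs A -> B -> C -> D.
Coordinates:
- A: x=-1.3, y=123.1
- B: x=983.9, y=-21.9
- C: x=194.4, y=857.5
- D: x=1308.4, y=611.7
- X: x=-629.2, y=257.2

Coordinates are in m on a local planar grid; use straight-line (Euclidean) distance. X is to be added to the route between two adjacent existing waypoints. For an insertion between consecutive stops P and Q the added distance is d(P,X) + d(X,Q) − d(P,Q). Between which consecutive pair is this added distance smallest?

between A and B

Added distance for inserting X between each consecutive pair:
A–B: 1283.3 m
B–C: 1474.4 m
C–D: 1848.1 m
Smallest added distance is 1283.3 m, inserting between A and B.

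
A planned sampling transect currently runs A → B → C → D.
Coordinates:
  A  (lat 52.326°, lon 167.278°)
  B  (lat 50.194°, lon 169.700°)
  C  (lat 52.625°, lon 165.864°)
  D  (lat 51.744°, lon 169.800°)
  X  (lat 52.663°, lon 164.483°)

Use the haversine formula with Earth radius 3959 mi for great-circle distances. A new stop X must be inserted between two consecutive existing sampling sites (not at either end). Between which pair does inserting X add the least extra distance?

between B and C

Added distance for inserting X between each consecutive pair:
A–B: 221.2 mi
B–C: 104.4 mi
C–D: 114.4 mi
Smallest added distance is 104.4 mi, inserting between B and C.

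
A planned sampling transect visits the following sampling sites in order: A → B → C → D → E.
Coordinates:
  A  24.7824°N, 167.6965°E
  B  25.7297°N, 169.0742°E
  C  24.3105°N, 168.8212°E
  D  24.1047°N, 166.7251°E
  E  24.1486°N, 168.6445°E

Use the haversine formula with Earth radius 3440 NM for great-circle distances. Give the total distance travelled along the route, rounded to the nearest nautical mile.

Leg distances:
A→B: 94.0 NM  (cumulative 94.0 NM)
B→C: 86.3 NM  (cumulative 180.3 NM)
C→D: 115.4 NM  (cumulative 295.7 NM)
D→E: 105.2 NM  (cumulative 400.9 NM)
Total route length ≈ 401 NM.

401 NM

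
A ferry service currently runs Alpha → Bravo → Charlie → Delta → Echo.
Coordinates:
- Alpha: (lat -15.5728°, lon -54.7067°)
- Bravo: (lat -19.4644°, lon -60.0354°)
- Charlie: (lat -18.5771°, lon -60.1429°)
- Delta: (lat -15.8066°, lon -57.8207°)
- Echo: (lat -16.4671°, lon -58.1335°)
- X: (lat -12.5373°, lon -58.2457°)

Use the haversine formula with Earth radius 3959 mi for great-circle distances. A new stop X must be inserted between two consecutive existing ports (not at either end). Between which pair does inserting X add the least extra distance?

between Alpha and Bravo

Added distance for inserting X between each consecutive pair:
Alpha–Bravo: 367.6 mi
Bravo–Charlie: 867.5 mi
Charlie–Delta: 418.5 mi
Delta–Echo: 449.2 mi
Smallest added distance is 367.6 mi, inserting between Alpha and Bravo.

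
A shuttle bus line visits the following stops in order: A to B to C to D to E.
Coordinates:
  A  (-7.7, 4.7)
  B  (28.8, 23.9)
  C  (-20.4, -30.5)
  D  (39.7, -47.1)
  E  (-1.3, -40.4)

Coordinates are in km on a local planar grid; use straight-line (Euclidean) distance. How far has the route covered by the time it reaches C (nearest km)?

Leg distances:
A→B: 41.2 km  (cumulative 41.2 km)
B→C: 73.3 km  (cumulative 114.6 km)
Cumulative distance at C ≈ 115 km.

115 km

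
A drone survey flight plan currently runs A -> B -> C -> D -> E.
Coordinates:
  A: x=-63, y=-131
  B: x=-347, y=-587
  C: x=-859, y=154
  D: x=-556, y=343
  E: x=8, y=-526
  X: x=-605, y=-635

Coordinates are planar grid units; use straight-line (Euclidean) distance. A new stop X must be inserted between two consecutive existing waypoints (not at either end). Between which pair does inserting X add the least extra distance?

between B and C

Added distance for inserting X between each consecutive pair:
A–B: 465.3
B–C: 190.6
C–D: 1451.0
D–E: 565.9
Smallest added distance is 190.6, inserting between B and C.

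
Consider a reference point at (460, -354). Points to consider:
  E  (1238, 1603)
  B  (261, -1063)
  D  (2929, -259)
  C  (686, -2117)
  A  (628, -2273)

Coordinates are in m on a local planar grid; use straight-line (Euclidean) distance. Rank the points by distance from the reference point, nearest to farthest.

B, C, A, E, D

Distance from the reference point at (460, -354) to each:
B (261, -1063): 736.4 m
C (686, -2117): 1777.4 m
A (628, -2273): 1926.3 m
E (1238, 1603): 2106.0 m
D (2929, -259): 2470.8 m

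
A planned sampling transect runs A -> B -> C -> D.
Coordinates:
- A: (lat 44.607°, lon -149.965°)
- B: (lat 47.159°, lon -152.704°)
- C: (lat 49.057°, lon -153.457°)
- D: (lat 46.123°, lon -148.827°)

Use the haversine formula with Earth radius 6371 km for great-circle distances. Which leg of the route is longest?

Leg distances:
A→B: 354.2 km
B→C: 218.3 km
C→D: 476.3 km
The longest leg is C–D at 476.3 km.

C–D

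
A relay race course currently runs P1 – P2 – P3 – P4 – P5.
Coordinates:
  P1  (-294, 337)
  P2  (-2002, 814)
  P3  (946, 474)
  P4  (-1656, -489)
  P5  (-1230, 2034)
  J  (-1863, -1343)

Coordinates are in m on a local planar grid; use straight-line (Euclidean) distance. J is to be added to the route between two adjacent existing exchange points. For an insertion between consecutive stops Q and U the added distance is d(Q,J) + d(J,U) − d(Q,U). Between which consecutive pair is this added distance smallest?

Added distance for inserting J between each consecutive pair:
P1–P2: 2686.8 m
P2–P3: 2539.4 m
P3–P4: 1449.7 m
P4–P5: 1755.8 m
Smallest added distance is 1449.7 m, inserting between P3 and P4.

between P3 and P4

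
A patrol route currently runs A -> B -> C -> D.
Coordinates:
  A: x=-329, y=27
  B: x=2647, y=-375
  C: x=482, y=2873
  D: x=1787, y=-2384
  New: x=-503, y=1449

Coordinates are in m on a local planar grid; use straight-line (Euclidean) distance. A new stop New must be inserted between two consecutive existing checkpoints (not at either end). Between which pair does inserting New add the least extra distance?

Added distance for inserting New between each consecutive pair:
A–B: 2069.6 m
B–C: 1468.0 m
C–D: 779.9 m
Smallest added distance is 779.9 m, inserting between C and D.

between C and D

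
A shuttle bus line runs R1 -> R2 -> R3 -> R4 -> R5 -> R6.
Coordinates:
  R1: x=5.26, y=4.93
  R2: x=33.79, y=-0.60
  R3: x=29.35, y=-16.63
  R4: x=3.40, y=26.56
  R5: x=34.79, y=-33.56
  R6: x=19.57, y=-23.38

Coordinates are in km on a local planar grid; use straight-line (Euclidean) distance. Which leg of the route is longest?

Leg distances:
R1→R2: 29.1 km
R2→R3: 16.6 km
R3→R4: 50.4 km
R4→R5: 67.8 km
R5→R6: 18.3 km
The longest leg is R4–R5 at 67.8 km.

R4–R5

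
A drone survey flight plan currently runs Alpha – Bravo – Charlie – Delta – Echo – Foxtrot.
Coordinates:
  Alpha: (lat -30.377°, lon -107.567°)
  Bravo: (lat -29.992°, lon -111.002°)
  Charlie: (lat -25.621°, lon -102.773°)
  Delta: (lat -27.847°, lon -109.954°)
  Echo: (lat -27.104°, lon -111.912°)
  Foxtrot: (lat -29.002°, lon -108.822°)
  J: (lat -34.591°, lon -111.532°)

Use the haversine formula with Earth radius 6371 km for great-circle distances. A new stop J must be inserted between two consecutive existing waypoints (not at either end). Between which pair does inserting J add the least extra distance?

between Alpha and Bravo

Added distance for inserting J between each consecutive pair:
Alpha–Bravo: 779.0 km
Bravo–Charlie: 874.6 km
Charlie–Delta: 1314.4 km
Delta–Echo: 1387.9 km
Echo–Foxtrot: 1136.0 km
Smallest added distance is 779.0 km, inserting between Alpha and Bravo.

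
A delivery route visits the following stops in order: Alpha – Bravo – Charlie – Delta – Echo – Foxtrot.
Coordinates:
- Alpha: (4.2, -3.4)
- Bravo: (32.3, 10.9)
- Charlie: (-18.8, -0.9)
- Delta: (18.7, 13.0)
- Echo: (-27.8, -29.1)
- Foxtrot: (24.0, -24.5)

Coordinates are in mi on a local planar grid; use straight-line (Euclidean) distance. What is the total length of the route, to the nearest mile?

239 mi

Leg distances:
Alpha→Bravo: 31.5 mi  (cumulative 31.5 mi)
Bravo→Charlie: 52.4 mi  (cumulative 84.0 mi)
Charlie→Delta: 40.0 mi  (cumulative 124.0 mi)
Delta→Echo: 62.7 mi  (cumulative 186.7 mi)
Echo→Foxtrot: 52.0 mi  (cumulative 238.7 mi)
Total route length ≈ 239 mi.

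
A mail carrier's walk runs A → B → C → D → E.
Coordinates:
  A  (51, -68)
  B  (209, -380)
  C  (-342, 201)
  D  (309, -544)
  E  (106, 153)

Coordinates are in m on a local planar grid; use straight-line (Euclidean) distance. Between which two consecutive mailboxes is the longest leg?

Leg distances:
A→B: 349.7 m
B→C: 800.7 m
C→D: 989.4 m
D→E: 726.0 m
The longest leg is C–D at 989.4 m.

C–D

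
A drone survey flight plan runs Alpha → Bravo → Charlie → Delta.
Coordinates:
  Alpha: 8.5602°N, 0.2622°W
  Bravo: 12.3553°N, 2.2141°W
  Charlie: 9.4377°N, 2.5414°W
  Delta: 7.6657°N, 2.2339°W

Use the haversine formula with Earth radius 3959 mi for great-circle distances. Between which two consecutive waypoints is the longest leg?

Alpha–Bravo

Leg distances:
Alpha→Bravo: 293.9 mi
Bravo→Charlie: 202.8 mi
Charlie→Delta: 124.2 mi
The longest leg is Alpha–Bravo at 293.9 mi.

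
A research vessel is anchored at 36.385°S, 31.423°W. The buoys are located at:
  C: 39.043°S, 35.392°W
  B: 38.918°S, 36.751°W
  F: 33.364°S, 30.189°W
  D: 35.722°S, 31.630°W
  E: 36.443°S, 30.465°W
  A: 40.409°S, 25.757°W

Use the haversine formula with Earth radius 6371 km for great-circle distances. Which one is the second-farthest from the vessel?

Distances from the vessel (36.385°S, 31.423°W):
A: 666.1 km
B: 547.0 km
C: 457.3 km
F: 354.3 km
E: 86.0 km
D: 76.0 km
The second-farthest is B at 547.0 km.

B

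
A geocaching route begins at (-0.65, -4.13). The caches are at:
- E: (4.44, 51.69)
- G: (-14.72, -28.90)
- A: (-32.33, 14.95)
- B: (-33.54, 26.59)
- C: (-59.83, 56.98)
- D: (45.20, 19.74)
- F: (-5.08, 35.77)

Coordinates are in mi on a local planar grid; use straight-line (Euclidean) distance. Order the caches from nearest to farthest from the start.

G, A, F, B, D, E, C

Computing each straight-line distance from (-0.65, -4.13):
G (-14.72, -28.90): 28.5 mi
A (-32.33, 14.95): 37.0 mi
F (-5.08, 35.77): 40.1 mi
B (-33.54, 26.59): 45.0 mi
D (45.20, 19.74): 51.7 mi
E (4.44, 51.69): 56.1 mi
C (-59.83, 56.98): 85.1 mi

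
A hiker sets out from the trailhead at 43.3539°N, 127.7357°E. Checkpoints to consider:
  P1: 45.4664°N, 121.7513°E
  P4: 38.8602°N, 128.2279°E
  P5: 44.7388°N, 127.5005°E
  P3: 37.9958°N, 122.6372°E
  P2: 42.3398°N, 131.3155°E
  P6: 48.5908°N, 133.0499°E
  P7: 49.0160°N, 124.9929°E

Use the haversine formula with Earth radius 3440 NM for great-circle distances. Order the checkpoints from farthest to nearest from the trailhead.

P3, P6, P7, P1, P4, P2, P5

Distances from the trailhead:
P3 37.9958°N, 122.6372°E: 396.5 NM
P6 48.5908°N, 133.0499°E: 384.5 NM
P7 49.0160°N, 124.9929°E: 358.5 NM
P1 45.4664°N, 121.7513°E: 286.2 NM
P4 38.8602°N, 128.2279°E: 270.7 NM
P2 42.3398°N, 131.3155°E: 168.9 NM
P5 44.7388°N, 127.5005°E: 83.8 NM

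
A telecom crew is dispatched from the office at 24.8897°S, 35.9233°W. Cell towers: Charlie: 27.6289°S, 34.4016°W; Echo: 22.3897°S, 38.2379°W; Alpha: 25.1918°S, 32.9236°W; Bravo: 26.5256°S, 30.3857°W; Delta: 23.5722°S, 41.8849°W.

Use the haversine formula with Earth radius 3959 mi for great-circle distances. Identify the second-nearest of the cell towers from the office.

Charlie

Distance to each, sorted:
Alpha: 188.9 mi
Charlie: 211.5 mi
Echo: 226.5 mi
Bravo: 362.8 mi
Delta: 386.5 mi
The second-nearest is Charlie at 211.5 mi.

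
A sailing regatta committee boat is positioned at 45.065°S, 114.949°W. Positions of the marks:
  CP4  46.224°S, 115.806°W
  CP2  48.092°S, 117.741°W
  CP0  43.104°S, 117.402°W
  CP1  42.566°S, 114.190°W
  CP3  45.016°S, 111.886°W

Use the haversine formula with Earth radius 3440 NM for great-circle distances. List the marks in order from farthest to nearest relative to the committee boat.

CP2, CP0, CP1, CP3, CP4

Computing each great-circle distance from 45.065°S, 114.949°W:
CP2 48.092°S, 117.741°W: 215.2 NM
CP0 43.104°S, 117.402°W: 158.3 NM
CP1 42.566°S, 114.190°W: 153.6 NM
CP3 45.016°S, 111.886°W: 130.0 NM
CP4 46.224°S, 115.806°W: 78.3 NM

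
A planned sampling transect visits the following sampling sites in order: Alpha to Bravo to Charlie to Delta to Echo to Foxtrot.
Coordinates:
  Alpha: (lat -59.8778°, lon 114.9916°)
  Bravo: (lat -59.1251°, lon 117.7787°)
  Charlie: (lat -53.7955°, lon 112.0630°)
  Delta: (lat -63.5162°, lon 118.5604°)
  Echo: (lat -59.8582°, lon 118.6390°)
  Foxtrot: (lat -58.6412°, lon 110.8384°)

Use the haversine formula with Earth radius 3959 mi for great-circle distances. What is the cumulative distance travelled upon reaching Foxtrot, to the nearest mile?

Leg distances:
Alpha→Bravo: 110.7 mi  (cumulative 110.7 mi)
Bravo→Charlie: 427.7 mi  (cumulative 538.4 mi)
Charlie→Delta: 710.3 mi  (cumulative 1248.7 mi)
Delta→Echo: 252.8 mi  (cumulative 1501.4 mi)
Echo→Foxtrot: 287.9 mi  (cumulative 1789.4 mi)
Cumulative distance at Foxtrot ≈ 1789 mi.

1789 mi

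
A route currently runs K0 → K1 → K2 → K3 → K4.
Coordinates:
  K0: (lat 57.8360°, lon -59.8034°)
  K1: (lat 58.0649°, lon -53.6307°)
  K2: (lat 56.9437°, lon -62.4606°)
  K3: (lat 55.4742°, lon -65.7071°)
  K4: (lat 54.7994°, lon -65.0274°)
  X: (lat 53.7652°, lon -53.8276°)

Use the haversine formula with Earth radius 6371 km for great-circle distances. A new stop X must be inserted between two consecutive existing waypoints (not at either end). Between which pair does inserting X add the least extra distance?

between K1 and K2

Added distance for inserting X between each consecutive pair:
K0–K1: 699.7 km
K1–K2: 586.1 km
K2–K3: 1177.6 km
K3–K4: 1435.7 km
Smallest added distance is 586.1 km, inserting between K1 and K2.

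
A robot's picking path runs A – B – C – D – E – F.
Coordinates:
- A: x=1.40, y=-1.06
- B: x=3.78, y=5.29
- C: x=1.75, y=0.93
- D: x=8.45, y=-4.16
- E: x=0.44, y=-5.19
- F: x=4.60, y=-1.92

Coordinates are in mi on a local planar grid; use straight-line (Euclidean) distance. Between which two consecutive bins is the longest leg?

Leg distances:
A→B: 6.8 mi
B→C: 4.8 mi
C→D: 8.4 mi
D→E: 8.1 mi
E→F: 5.3 mi
The longest leg is C–D at 8.4 mi.

C–D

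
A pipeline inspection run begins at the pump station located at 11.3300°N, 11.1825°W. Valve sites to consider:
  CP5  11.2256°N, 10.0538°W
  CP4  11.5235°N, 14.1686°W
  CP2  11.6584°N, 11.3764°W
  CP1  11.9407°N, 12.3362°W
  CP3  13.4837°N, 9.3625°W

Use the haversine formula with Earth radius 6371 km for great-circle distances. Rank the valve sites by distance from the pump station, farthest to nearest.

Distance from the pump station at 11.3300°N, 11.1825°W to each:
CP4 11.5235°N, 14.1686°W: 326.2 km
CP3 13.4837°N, 9.3625°W: 310.5 km
CP1 11.9407°N, 12.3362°W: 142.8 km
CP5 11.2256°N, 10.0538°W: 123.6 km
CP2 11.6584°N, 11.3764°W: 42.2 km

CP4, CP3, CP1, CP5, CP2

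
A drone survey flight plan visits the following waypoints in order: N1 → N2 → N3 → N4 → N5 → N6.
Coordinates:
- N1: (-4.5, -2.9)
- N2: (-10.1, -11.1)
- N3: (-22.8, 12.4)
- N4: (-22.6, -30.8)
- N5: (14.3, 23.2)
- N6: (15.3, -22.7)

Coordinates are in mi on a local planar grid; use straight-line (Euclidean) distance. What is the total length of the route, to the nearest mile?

191 mi

Leg distances:
N1→N2: 9.9 mi  (cumulative 9.9 mi)
N2→N3: 26.7 mi  (cumulative 36.6 mi)
N3→N4: 43.2 mi  (cumulative 79.8 mi)
N4→N5: 65.4 mi  (cumulative 145.2 mi)
N5→N6: 45.9 mi  (cumulative 191.2 mi)
Total route length ≈ 191 mi.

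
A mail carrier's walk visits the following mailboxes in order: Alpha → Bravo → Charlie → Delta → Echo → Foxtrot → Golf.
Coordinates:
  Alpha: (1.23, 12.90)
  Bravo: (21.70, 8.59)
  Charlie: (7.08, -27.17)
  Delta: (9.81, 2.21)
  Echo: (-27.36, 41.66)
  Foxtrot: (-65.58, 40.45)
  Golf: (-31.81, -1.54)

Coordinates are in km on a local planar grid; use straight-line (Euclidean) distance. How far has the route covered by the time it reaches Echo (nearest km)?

Leg distances:
Alpha→Bravo: 20.9 km  (cumulative 20.9 km)
Bravo→Charlie: 38.6 km  (cumulative 59.6 km)
Charlie→Delta: 29.5 km  (cumulative 89.1 km)
Delta→Echo: 54.2 km  (cumulative 143.3 km)
Cumulative distance at Echo ≈ 143 km.

143 km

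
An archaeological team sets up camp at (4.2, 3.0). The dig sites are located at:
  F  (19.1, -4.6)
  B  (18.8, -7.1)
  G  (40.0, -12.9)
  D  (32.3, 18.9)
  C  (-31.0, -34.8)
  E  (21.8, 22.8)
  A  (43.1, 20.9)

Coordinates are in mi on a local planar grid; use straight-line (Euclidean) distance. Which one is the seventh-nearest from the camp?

C

Distances from the camp ((4.2, 3.0)):
F: 16.7 mi
B: 17.8 mi
E: 26.5 mi
D: 32.3 mi
G: 39.2 mi
A: 42.8 mi
C: 51.7 mi
The seventh-nearest is C at 51.7 mi.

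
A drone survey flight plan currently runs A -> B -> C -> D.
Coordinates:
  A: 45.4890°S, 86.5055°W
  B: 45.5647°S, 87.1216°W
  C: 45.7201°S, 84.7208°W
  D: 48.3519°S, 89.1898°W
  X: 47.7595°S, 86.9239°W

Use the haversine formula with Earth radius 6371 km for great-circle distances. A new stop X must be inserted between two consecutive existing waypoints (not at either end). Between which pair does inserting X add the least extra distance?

Added distance for inserting X between each consecutive pair:
A–B: 450.3 km
B–C: 339.2 km
C–D: 15.5 km
Smallest added distance is 15.5 km, inserting between C and D.

between C and D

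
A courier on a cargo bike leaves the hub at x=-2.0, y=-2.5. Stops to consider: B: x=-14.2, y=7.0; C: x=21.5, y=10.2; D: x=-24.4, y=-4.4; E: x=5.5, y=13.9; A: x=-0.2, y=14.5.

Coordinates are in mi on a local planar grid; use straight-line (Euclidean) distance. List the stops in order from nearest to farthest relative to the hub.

B, A, E, D, C

Distances from the hub:
B x=-14.2, y=7.0: 15.5 mi
A x=-0.2, y=14.5: 17.1 mi
E x=5.5, y=13.9: 18.0 mi
D x=-24.4, y=-4.4: 22.5 mi
C x=21.5, y=10.2: 26.7 mi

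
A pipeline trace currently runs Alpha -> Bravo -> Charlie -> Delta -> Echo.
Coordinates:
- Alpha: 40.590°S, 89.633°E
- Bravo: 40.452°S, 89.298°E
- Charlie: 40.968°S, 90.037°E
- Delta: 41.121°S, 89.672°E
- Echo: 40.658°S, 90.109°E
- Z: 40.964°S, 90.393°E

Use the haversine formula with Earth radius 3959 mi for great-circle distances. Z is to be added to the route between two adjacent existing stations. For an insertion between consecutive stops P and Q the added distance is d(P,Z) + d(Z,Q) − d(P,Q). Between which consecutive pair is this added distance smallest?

Added distance for inserting Z between each consecutive pair:
Alpha–Bravo: 94.8 mi
Bravo–Charlie: 33.3 mi
Charlie–Delta: 35.9 mi
Delta–Echo: 25.6 mi
Smallest added distance is 25.6 mi, inserting between Delta and Echo.

between Delta and Echo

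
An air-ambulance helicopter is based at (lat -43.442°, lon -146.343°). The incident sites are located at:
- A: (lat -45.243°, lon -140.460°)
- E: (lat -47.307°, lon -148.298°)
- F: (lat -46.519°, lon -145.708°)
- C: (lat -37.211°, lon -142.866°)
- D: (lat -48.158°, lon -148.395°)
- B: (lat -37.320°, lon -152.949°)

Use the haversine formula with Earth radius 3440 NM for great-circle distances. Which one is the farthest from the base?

Distances from the base ((lat -43.442°, lon -146.343°)):
B: 475.5 NM
C: 406.4 NM
D: 295.9 NM
A: 274.7 NM
E: 246.2 NM
F: 186.7 NM
The farthest is B at 475.5 NM.

B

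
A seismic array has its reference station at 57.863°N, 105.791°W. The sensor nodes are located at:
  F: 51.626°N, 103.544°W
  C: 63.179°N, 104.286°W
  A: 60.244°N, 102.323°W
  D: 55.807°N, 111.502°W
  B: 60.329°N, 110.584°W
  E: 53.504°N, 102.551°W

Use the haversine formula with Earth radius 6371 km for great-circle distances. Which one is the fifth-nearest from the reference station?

C

Distance to each, sorted:
A: 330.7 km
B: 387.3 km
D: 415.7 km
E: 525.4 km
C: 596.8 km
F: 708.3 km
The fifth-nearest is C at 596.8 km.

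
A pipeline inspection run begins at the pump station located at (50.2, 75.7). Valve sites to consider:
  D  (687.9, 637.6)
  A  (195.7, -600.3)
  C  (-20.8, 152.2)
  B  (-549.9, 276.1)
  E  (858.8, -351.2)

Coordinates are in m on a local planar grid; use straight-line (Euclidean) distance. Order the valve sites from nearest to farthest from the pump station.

Distances from the pump station:
C (-20.8, 152.2): 104.4 m
B (-549.9, 276.1): 632.7 m
A (195.7, -600.3): 691.5 m
D (687.9, 637.6): 849.9 m
E (858.8, -351.2): 914.4 m

C, B, A, D, E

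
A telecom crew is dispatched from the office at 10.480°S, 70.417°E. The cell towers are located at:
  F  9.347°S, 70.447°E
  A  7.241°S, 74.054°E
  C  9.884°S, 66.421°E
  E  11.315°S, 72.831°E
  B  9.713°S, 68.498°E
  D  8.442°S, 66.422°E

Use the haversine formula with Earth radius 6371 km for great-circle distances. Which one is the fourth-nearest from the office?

C

Distances from the office (10.480°S, 70.417°E):
F: 126.0 km
B: 226.7 km
E: 279.5 km
C: 442.3 km
D: 493.3 km
A: 537.9 km
The fourth-nearest is C at 442.3 km.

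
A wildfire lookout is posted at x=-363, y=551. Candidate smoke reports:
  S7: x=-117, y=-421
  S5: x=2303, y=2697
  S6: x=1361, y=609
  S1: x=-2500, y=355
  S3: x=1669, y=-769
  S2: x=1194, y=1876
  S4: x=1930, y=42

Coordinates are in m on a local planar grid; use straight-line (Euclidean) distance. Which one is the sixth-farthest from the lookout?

S6

Distances from the lookout (x=-363, y=551):
S5: 3422.4 m
S3: 2423.1 m
S4: 2348.8 m
S1: 2146.0 m
S2: 2044.5 m
S6: 1725.0 m
S7: 1002.6 m
The sixth-farthest is S6 at 1725.0 m.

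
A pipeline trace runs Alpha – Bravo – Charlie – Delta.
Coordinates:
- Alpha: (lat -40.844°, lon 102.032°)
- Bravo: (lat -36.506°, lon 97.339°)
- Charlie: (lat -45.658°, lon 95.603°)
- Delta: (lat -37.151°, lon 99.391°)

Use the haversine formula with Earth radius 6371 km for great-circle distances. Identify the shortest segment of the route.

Alpha–Bravo

Leg distances:
Alpha→Bravo: 631.2 km
Bravo→Charlie: 1027.9 km
Charlie→Delta: 997.0 km
The shortest leg is Alpha–Bravo at 631.2 km.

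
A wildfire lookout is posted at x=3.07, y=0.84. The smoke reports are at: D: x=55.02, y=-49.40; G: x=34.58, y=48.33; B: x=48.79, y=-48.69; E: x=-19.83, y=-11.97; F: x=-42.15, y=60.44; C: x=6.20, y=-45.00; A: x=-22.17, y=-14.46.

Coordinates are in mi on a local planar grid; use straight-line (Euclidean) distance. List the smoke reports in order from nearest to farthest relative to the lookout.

Distance from the lookout at x=3.07, y=0.84 to each:
E x=-19.83, y=-11.97: 26.2 mi
A x=-22.17, y=-14.46: 29.5 mi
C x=6.20, y=-45.00: 45.9 mi
G x=34.58, y=48.33: 57.0 mi
B x=48.79, y=-48.69: 67.4 mi
D x=55.02, y=-49.40: 72.3 mi
F x=-42.15, y=60.44: 74.8 mi

E, A, C, G, B, D, F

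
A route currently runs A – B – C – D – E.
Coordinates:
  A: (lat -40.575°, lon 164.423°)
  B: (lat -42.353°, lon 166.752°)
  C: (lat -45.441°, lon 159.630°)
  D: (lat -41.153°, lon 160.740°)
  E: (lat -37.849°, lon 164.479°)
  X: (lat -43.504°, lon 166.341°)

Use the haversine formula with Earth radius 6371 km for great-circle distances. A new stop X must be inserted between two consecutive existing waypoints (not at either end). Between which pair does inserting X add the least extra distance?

Added distance for inserting X between each consecutive pair:
A–B: 217.4 km
B–C: 40.8 km
C–D: 618.3 km
D–E: 689.7 km
Smallest added distance is 40.8 km, inserting between B and C.

between B and C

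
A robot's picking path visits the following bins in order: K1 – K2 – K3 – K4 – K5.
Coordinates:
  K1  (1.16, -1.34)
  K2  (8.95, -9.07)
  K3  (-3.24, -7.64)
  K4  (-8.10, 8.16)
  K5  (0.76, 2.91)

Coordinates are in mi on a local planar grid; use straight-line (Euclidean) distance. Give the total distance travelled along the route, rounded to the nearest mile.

Leg distances:
K1→K2: 11.0 mi  (cumulative 11.0 mi)
K2→K3: 12.3 mi  (cumulative 23.2 mi)
K3→K4: 16.5 mi  (cumulative 39.8 mi)
K4→K5: 10.3 mi  (cumulative 50.1 mi)
Total route length ≈ 50 mi.

50 mi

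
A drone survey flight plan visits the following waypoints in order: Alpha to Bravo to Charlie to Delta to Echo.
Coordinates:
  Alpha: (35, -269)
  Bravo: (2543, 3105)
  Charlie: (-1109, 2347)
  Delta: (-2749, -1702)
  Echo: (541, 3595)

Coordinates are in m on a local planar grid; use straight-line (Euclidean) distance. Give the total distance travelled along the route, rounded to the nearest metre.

Leg distances:
Alpha→Bravo: 4204.0 m  (cumulative 4204.0 m)
Bravo→Charlie: 3729.8 m  (cumulative 7933.9 m)
Charlie→Delta: 4368.5 m  (cumulative 12302.4 m)
Delta→Echo: 6235.6 m  (cumulative 18538.0 m)
Total route length ≈ 18538 m.

18538 m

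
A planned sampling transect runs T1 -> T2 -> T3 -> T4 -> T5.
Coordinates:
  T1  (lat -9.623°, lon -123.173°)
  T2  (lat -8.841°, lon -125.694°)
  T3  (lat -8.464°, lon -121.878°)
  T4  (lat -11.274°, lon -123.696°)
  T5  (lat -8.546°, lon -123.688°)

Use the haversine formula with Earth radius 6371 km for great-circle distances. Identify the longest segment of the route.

Leg distances:
T1→T2: 290.0 km
T2→T3: 421.6 km
T3→T4: 370.5 km
T4→T5: 303.3 km
The longest leg is T2–T3 at 421.6 km.

T2–T3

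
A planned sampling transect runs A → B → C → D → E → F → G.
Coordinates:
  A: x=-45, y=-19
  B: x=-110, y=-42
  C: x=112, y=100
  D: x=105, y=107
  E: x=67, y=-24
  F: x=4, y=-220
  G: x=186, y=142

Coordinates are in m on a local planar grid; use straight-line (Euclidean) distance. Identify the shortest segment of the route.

Leg distances:
A→B: 68.9 m
B→C: 263.5 m
C→D: 9.9 m
D→E: 136.4 m
E→F: 205.9 m
F→G: 405.2 m
The shortest leg is C–D at 9.9 m.

C–D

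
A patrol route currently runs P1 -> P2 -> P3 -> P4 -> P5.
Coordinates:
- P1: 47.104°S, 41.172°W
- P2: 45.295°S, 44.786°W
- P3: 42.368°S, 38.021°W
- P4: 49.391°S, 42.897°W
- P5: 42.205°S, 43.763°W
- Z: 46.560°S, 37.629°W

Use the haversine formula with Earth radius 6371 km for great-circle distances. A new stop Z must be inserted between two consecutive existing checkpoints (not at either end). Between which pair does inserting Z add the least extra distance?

Added distance for inserting Z between each consecutive pair:
P1–P2: 503.9 km
P2–P3: 405.6 km
P3–P4: 102.9 km
P4–P5: 387.5 km
Smallest added distance is 102.9 km, inserting between P3 and P4.

between P3 and P4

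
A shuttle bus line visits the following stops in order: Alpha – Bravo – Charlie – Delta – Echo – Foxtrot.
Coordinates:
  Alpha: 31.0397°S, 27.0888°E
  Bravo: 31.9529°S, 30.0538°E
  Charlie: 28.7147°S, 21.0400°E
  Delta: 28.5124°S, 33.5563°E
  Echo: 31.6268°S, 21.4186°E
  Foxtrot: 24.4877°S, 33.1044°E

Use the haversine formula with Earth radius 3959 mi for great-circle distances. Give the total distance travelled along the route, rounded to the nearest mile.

Leg distances:
Alpha→Bravo: 185.7 mi  (cumulative 185.7 mi)
Bravo→Charlie: 582.0 mi  (cumulative 767.7 mi)
Charlie→Delta: 759.0 mi  (cumulative 1526.7 mi)
Delta→Echo: 756.5 mi  (cumulative 2283.3 mi)
Echo→Foxtrot: 865.7 mi  (cumulative 3149.0 mi)
Total route length ≈ 3149 mi.

3149 mi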